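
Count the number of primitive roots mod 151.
A prime p has φ(p-1) primitive roots; here φ(150) = 40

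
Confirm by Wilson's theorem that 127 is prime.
(126)! mod 127 = 126. Since this equals -1 (mod 127), Wilson confirms 127 is prime.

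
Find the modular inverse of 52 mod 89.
Since 89 is prime, by Fermat 52^(-1) ≡ 52^{87} ≡ 12 mod 89. Verify: 52 × 12 = 624 ≡ 1 mod 89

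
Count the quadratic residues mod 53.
For prime 53, there are (p-1)/2 = (53-1)/2 = 26 quadratic residues (excluding 0).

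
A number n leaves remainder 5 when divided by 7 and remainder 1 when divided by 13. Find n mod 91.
M = 7 × 13 = 91. M₁ = 13, y₁ ≡ 6 mod 7. M₂ = 7, y₂ ≡ 2 mod 13. n = 5×13×6 + 1×7×2 ≡ 40 mod 91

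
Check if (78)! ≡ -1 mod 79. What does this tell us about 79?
(78)! mod 79 = 78. Since this equals -1 mod 79, Wilson confirms 79 is prime.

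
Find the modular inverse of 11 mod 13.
Since 13 is prime, by Fermat 11^(-1) ≡ 11^{11} ≡ 6 (mod 13). Verify: 11 × 6 = 66 ≡ 1 (mod 13)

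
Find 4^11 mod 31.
By repeated squaring mod 31: 4^{1}≡4, 4^{2}≡16, 4^{4}≡8, 4^{8}≡2. Then 4^{11} = 4^{8+2+1} ≡ 2 × 16 × 4 ≡ 4 mod 31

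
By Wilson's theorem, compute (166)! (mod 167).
By Wilson's theorem, (166)! ≡ -1 ≡ 166 (mod 167)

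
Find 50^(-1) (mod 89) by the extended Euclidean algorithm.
Extended GCD: 50(-16) + 89(9) = 1. So 50^(-1) ≡ -16 ≡ 73 (mod 89). Verify: 50 × 73 = 3650 ≡ 1 (mod 89)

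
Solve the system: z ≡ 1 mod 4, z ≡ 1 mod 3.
M = 4 × 3 = 12. M₁ = 3, y₁ ≡ 3 mod 4. M₂ = 4, y₂ ≡ 1 mod 3. z = 1×3×3 + 1×4×1 ≡ 1 mod 12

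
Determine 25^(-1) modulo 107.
Since 107 is prime, by Fermat 25^(-1) ≡ 25^{105} ≡ 30 mod 107. Verify: 25 × 30 = 750 ≡ 1 mod 107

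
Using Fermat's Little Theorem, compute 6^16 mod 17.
By Fermat's Little Theorem, 6^{16} ≡ 1 mod 17 since 17 is prime and gcd(6, 17) = 1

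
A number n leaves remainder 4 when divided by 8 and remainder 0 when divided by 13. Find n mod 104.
M = 8 × 13 = 104. M₁ = 13, y₁ ≡ 5 mod 8. M₂ = 8, y₂ ≡ 5 mod 13. n = 4×13×5 + 0×8×5 ≡ 52 mod 104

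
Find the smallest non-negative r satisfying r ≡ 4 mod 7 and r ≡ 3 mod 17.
M = 7 × 17 = 119. M₁ = 17, y₁ ≡ 5 mod 7. M₂ = 7, y₂ ≡ 5 mod 17. r = 4×17×5 + 3×7×5 ≡ 88 mod 119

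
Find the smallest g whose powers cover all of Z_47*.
g = 5. Powers: [5, 25, 31, 14, 23, 21, 11, 8, 40, 12, ...] generates all 46 non-zero residues.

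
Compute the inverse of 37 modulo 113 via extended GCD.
Extended GCD: 37(55) + 113(-18) = 1. So 37^(-1) ≡ 55 (mod 113). Verify: 37 × 55 = 2035 ≡ 1 (mod 113)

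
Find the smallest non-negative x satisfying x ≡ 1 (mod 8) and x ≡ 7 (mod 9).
M = 8 × 9 = 72. M₁ = 9, y₁ ≡ 1 (mod 8). M₂ = 8, y₂ ≡ 8 (mod 9). x = 1×9×1 + 7×8×8 ≡ 25 (mod 72)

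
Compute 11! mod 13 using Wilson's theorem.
(12)! = (11)! × (12) ≡ -1 mod 13. So (11)! ≡ -1 × (12)^(-1) ≡ (-1)×(-1) = 1 mod 13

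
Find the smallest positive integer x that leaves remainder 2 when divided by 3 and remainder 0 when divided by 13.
M = 3 × 13 = 39. M₁ = 13, y₁ ≡ 1 mod 3. M₂ = 3, y₂ ≡ 9 mod 13. x = 2×13×1 + 0×3×9 ≡ 26 mod 39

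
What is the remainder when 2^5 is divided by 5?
Using Fermat: 2^{4} ≡ 1 mod 5. 5 ≡ 1 mod 4. So 2^{5} ≡ 2^{1} ≡ 2 mod 5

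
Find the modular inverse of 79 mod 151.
Since 151 is prime, by Fermat 79^(-1) ≡ 79^{149} ≡ 65 mod 151. Verify: 79 × 65 = 5135 ≡ 1 mod 151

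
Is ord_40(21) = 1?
Powers of 21 mod 40: 21^1≡21, 21^2≡1. 21^1≡21≢1, so ord ≠ 1. No, the actual order is 2.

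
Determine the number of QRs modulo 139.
Exactly half the non-zero residues mod a prime are QRs: (139-1)/2 = 69.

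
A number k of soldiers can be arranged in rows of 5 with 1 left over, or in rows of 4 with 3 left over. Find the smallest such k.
M = 5 × 4 = 20. M₁ = 4, y₁ ≡ 4 (mod 5). M₂ = 5, y₂ ≡ 1 (mod 4). k = 1×4×4 + 3×5×1 ≡ 11 (mod 20)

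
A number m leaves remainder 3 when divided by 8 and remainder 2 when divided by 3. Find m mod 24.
M = 8 × 3 = 24. M₁ = 3, y₁ ≡ 3 mod 8. M₂ = 8, y₂ ≡ 2 mod 3. m = 3×3×3 + 2×8×2 ≡ 11 mod 24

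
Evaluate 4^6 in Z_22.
By repeated squaring mod 22: 4^{1}≡4, 4^{2}≡16, 4^{4}≡14. Then 4^{6} = 4^{4+2} ≡ 14 × 16 ≡ 4 mod 22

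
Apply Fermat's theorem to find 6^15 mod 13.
By Fermat: 6^{12} ≡ 1 mod 13. So 6^{15} = 6^{12} · 6^{3} ≡ 6^{3} ≡ 8 mod 13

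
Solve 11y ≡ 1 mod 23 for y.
Since 23 is prime, by Fermat 11^(-1) ≡ 11^{21} ≡ 21 mod 23. Verify: 11 × 21 = 231 ≡ 1 mod 23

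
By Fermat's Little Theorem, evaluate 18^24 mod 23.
By Fermat: 18^{22} ≡ 1 mod 23. So 18^{24} = 18^{22} · 18^{2} ≡ 18^{2} ≡ 2 mod 23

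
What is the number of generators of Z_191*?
Number of primitive roots mod 191 = φ(p-1) = φ(190) = 72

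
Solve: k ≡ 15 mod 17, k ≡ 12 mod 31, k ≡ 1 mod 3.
M = 17 × 31 × 3 = 1581. M₁ = 93, y₁ ≡ 15 mod 17. M₂ = 51, y₂ ≡ 14 mod 31. M₃ = 527, y₃ ≡ 2 mod 3. k = 15×93×15 + 12×51×14 + 1×527×2 ≡ 508 mod 1581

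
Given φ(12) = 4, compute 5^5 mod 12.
By Euler: 5^{4} ≡ 1 (mod 12) since gcd(5, 12) = 1. 5 = 1×4 + 1. So 5^{5} ≡ 5^{1} ≡ 5 (mod 12)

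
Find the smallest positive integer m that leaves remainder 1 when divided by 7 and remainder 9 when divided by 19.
M = 7 × 19 = 133. M₁ = 19, y₁ ≡ 3 mod 7. M₂ = 7, y₂ ≡ 11 mod 19. m = 1×19×3 + 9×7×11 ≡ 85 mod 133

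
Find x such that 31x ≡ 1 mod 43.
Since 43 is prime, by Fermat 31^(-1) ≡ 31^{41} ≡ 25 mod 43. Verify: 31 × 25 = 775 ≡ 1 mod 43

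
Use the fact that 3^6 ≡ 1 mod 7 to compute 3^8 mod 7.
By Fermat: 3^{6} ≡ 1 mod 7. So 3^{8} = 3^{6} · 3^{2} ≡ 3^{2} ≡ 2 mod 7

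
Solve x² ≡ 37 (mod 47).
The square roots of 37 mod 47 are 32 and 15. Verify: 32² = 1024 ≡ 37 (mod 47)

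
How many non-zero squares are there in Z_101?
For prime 101, there are (p-1)/2 = (101-1)/2 = 50 quadratic residues (excluding 0).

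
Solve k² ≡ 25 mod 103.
The square roots of 25 mod 103 are 98 and 5. Verify: 98² = 9604 ≡ 25 mod 103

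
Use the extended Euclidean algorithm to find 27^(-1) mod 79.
Extended GCD: 27(-38) + 79(13) = 1. So 27^(-1) ≡ -38 ≡ 41 (mod 79). Verify: 27 × 41 = 1107 ≡ 1 (mod 79)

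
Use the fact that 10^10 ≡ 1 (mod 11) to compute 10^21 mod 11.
By Fermat: 10^{10} ≡ 1 (mod 11). 21 = 2×10 + 1. So 10^{21} ≡ 10^{1} ≡ 10 (mod 11)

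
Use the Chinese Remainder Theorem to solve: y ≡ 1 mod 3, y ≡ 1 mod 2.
M = 3 × 2 = 6. M₁ = 2, y₁ ≡ 2 mod 3. M₂ = 3, y₂ ≡ 1 mod 2. y = 1×2×2 + 1×3×1 ≡ 1 mod 6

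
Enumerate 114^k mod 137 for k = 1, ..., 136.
114^1, 114^2, ..., 114^{136} mod 137: [114, 118, 26, 87, 54, 128, 70, 34, 40, 39, 62, 81, 55, 105, 51, 60, 127, 93, 53, 14, 89, 8, 90, 122, 71, 11, 21, 65, 12, 135, 46, 38, 85, 100, 29, 18, 134, 69, 57, 59, 13, 112, 27, 64, 35, 17, 20, 88, 31, 109, 96, 121, 94, 30, 132, 115, 95, 7, 113, 4, 45, 61, 104, 74, 79, 101, 6, 136, 23, 19, 111, 50, 83, 9, 67, 103, 97, 98, 75, 56, 82, 32, 86, 77, 10, 44, 84, 123, 48, 129, 47, 15, 66, 126, 116, 72, 125, 2, 91, 99, 52, 37, 108, 119, 3, 68, 80, 78, 124, 25, 110, 73, 102, 120, 117, 49, 106, 28, 41, 16, 43, 107, 5, 22, 42, 130, 24, 133, 92, 76, 33, 63, 58, 36, 131, 1]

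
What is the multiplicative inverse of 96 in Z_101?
Since 101 is prime, by Fermat 96^(-1) ≡ 96^{99} ≡ 20 (mod 101). Verify: 96 × 20 = 1920 ≡ 1 (mod 101)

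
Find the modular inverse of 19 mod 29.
Since 29 is prime, by Fermat 19^(-1) ≡ 19^{27} ≡ 26 mod 29. Verify: 19 × 26 = 494 ≡ 1 mod 29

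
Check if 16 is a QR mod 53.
By Euler's criterion: 16^{26} ≡ 1 mod 53. Since this equals 1, 16 is a QR.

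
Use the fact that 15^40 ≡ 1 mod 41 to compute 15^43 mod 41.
By Fermat: 15^{40} ≡ 1 mod 41. So 15^{43} = 15^{40} · 15^{3} ≡ 15^{3} ≡ 13 mod 41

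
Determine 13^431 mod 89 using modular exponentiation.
Using Fermat: 13^{88} ≡ 1 (mod 89). 431 ≡ 79 (mod 88). So 13^{431} ≡ 13^{79} ≡ 23 (mod 89)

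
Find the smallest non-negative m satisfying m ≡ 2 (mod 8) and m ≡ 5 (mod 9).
M = 8 × 9 = 72. M₁ = 9, y₁ ≡ 1 (mod 8). M₂ = 8, y₂ ≡ 8 (mod 9). m = 2×9×1 + 5×8×8 ≡ 50 (mod 72)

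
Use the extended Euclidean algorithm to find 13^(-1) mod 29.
Extended GCD: 13(9) + 29(-4) = 1. So 13^(-1) ≡ 9 mod 29. Verify: 13 × 9 = 117 ≡ 1 mod 29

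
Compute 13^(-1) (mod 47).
Since 47 is prime, by Fermat 13^(-1) ≡ 13^{45} ≡ 29 (mod 47). Verify: 13 × 29 = 377 ≡ 1 (mod 47)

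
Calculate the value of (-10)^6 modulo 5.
By repeated squaring mod 5: (-10)^{1}≡0, (-10)^{2}≡0, (-10)^{4}≡0. Then (-10)^{6} = (-10)^{4+2} ≡ 0 × 0 ≡ 0 mod 5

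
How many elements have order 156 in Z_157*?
Number of primitive roots mod 157 = φ(p-1) = φ(156) = 48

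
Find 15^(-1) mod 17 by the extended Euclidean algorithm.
Extended GCD: 15(8) + 17(-7) = 1. So 15^(-1) ≡ 8 mod 17. Verify: 15 × 8 = 120 ≡ 1 mod 17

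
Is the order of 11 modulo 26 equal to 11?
Powers of 11 mod 26: 11^1≡11, 11^2≡17, 11^3≡5, 11^4≡3, 11^5≡7, 11^6≡25, 11^7≡15, 11^8≡9, 11^9≡21, 11^10≡23, 11^11≡19, 11^12≡1. 11^11≡19≢1, so ord ≠ 11. No, the actual order is 12.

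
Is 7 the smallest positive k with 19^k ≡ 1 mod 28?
Powers of 19 mod 28: 19^1≡19, 19^2≡25, 19^3≡27, 19^4≡9, 19^5≡3, 19^6≡1. Already 19^6≡1, so the order is 6 < 7. No, the actual order is 6.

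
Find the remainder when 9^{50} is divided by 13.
By Fermat: 9^{12} ≡ 1 (mod 13). 50 = 4×12 + 2. So 9^{50} ≡ 9^{2} ≡ 3 (mod 13)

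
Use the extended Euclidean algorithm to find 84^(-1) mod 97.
Extended GCD: 84(-15) + 97(13) = 1. So 84^(-1) ≡ -15 ≡ 82 (mod 97). Verify: 84 × 82 = 6888 ≡ 1 (mod 97)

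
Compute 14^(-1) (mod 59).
Since 59 is prime, by Fermat 14^(-1) ≡ 14^{57} ≡ 38 (mod 59). Verify: 14 × 38 = 532 ≡ 1 (mod 59)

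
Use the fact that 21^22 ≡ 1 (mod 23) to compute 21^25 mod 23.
By Fermat: 21^{22} ≡ 1 (mod 23). So 21^{25} = 21^{22} · 21^{3} ≡ 21^{3} ≡ 15 (mod 23)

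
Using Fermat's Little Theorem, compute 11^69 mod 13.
By Fermat: 11^{12} ≡ 1 (mod 13). 69 = 5×12 + 9. So 11^{69} ≡ 11^{9} ≡ 8 (mod 13)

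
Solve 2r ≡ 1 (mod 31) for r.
Since 31 is prime, by Fermat 2^(-1) ≡ 2^{29} ≡ 16 (mod 31). Verify: 2 × 16 = 32 ≡ 1 (mod 31)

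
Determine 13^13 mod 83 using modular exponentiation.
By repeated squaring (mod 83): 13^{1}≡13, 13^{2}≡3, 13^{4}≡9, 13^{8}≡81. Then 13^{13} = 13^{8+4+1} ≡ 81 × 9 × 13 ≡ 15 (mod 83)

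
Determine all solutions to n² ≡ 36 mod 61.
The square roots of 36 mod 61 are 6 and 55. Verify: 6² = 36 ≡ 36 mod 61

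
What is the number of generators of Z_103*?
A prime p has φ(p-1) primitive roots; here φ(102) = 32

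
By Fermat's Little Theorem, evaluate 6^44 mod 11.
By Fermat: 6^{10} ≡ 1 (mod 11). 44 = 4×10 + 4. So 6^{44} ≡ 6^{4} ≡ 9 (mod 11)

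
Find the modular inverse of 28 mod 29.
Since 29 is prime, by Fermat 28^(-1) ≡ 28^{27} ≡ 28 (mod 29). Verify: 28 × 28 = 784 ≡ 1 (mod 29)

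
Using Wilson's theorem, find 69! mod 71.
(70)! = (69)! × (70) ≡ -1 (mod 71). So (69)! ≡ -1 × (70)^(-1) ≡ (-1)×(-1) = 1 (mod 71)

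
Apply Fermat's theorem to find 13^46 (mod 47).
By Fermat's Little Theorem, 13^{46} ≡ 1 (mod 47) since 47 is prime and gcd(13, 47) = 1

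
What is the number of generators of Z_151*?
A prime p has φ(p-1) primitive roots; here φ(150) = 40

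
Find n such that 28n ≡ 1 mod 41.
Since 41 is prime, by Fermat 28^(-1) ≡ 28^{39} ≡ 22 mod 41. Verify: 28 × 22 = 616 ≡ 1 mod 41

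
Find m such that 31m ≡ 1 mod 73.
Since 73 is prime, by Fermat 31^(-1) ≡ 31^{71} ≡ 33 mod 73. Verify: 31 × 33 = 1023 ≡ 1 mod 73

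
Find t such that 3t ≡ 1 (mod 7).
Since 7 is prime, by Fermat 3^(-1) ≡ 3^{5} ≡ 5 (mod 7). Verify: 3 × 5 = 15 ≡ 1 (mod 7)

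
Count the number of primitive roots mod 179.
Number of primitive roots mod 179 = φ(p-1) = φ(178) = 88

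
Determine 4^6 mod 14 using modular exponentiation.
By repeated squaring mod 14: 4^{1}≡4, 4^{2}≡2, 4^{4}≡4. Then 4^{6} = 4^{4+2} ≡ 4 × 2 ≡ 8 mod 14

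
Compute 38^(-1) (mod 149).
Since 149 is prime, by Fermat 38^(-1) ≡ 38^{147} ≡ 51 (mod 149). Verify: 38 × 51 = 1938 ≡ 1 (mod 149)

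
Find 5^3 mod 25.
5^{3} = 125 ≡ 0 mod 25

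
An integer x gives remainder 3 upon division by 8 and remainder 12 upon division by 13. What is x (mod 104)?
M = 8 × 13 = 104. M₁ = 13, y₁ ≡ 5 (mod 8). M₂ = 8, y₂ ≡ 5 (mod 13). x = 3×13×5 + 12×8×5 ≡ 51 (mod 104)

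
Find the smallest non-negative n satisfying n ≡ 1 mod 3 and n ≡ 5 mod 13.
M = 3 × 13 = 39. M₁ = 13, y₁ ≡ 1 mod 3. M₂ = 3, y₂ ≡ 9 mod 13. n = 1×13×1 + 5×3×9 ≡ 31 mod 39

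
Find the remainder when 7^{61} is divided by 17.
By Fermat: 7^{16} ≡ 1 (mod 17). 61 = 3×16 + 13. So 7^{61} ≡ 7^{13} ≡ 6 (mod 17)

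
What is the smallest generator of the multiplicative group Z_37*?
g = 2. Powers: [2, 4, 8, 16, 32, 27, 17, 34, 31, 25, ...] generates all 36 non-zero residues.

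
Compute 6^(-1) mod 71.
Since 71 is prime, by Fermat 6^(-1) ≡ 6^{69} ≡ 12 mod 71. Verify: 6 × 12 = 72 ≡ 1 mod 71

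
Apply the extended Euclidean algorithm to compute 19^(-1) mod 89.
Extended GCD: 19(-14) + 89(3) = 1. So 19^(-1) ≡ -14 ≡ 75 mod 89. Verify: 19 × 75 = 1425 ≡ 1 mod 89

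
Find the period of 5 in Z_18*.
Powers of 5 mod 18: 5^1≡5, 5^2≡7, 5^3≡17, 5^4≡13, 5^5≡11, 5^6≡1. ord_18(5) = 6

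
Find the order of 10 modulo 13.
Powers of 10 mod 13: 10^1≡10, 10^2≡9, 10^3≡12, 10^4≡3, 10^5≡4, 10^6≡1. So the order of 10 is 6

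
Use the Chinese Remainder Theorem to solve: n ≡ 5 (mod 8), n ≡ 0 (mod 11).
M = 8 × 11 = 88. M₁ = 11, y₁ ≡ 3 (mod 8). M₂ = 8, y₂ ≡ 7 (mod 11). n = 5×11×3 + 0×8×7 ≡ 77 (mod 88)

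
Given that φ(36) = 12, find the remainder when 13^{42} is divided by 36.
By Euler: 13^{12} ≡ 1 mod 36 since gcd(13, 36) = 1. 42 = 3×12 + 6. So 13^{42} ≡ 13^{6} ≡ 1 mod 36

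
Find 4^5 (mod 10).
By repeated squaring (mod 10): 4^{1}≡4, 4^{2}≡6, 4^{4}≡6. Then 4^{5} = 4^{4+1} ≡ 6 × 4 ≡ 4 (mod 10)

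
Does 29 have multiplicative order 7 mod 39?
Powers of 29 mod 39: 29^1≡29, 29^2≡22, 29^3≡14, 29^4≡16, 29^5≡35, 29^6≡1. Already 29^6≡1, so the order is 6 < 7. No, the actual order is 6.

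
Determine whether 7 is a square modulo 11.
By Euler's criterion: 7^{5} ≡ 10 mod 11. Since this equals -1 (≡ 10), 7 is not a QR.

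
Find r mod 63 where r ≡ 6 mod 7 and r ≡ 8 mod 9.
M = 7 × 9 = 63. M₁ = 9, y₁ ≡ 4 mod 7. M₂ = 7, y₂ ≡ 4 mod 9. r = 6×9×4 + 8×7×4 ≡ 62 mod 63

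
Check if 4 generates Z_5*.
4^{2} ≡ 1 mod 5 and 2 < 4, so ord_5(4) = 2 ≠ 4 and 4 is not a primitive root.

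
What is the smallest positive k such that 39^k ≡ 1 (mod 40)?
Powers of 39 mod 40: 39^1≡39, 39^2≡1. ord_40(39) = 2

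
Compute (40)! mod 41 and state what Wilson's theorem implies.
(40)! mod 41 = 40. Since this equals -1 mod 41, Wilson confirms 41 is prime.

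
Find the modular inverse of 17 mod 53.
Since 53 is prime, by Fermat 17^(-1) ≡ 17^{51} ≡ 25 mod 53. Verify: 17 × 25 = 425 ≡ 1 mod 53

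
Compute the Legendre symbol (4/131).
(4/131) = 4^{65} mod 131 = 1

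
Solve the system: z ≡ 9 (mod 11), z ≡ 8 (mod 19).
M = 11 × 19 = 209. M₁ = 19, y₁ ≡ 7 (mod 11). M₂ = 11, y₂ ≡ 7 (mod 19). z = 9×19×7 + 8×11×7 ≡ 141 (mod 209)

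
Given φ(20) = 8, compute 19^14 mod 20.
By Euler: 19^{8} ≡ 1 (mod 20) since gcd(19, 20) = 1. 14 = 1×8 + 6. So 19^{14} ≡ 19^{6} ≡ 1 (mod 20)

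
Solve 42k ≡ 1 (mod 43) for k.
Since 43 is prime, by Fermat 42^(-1) ≡ 42^{41} ≡ 42 (mod 43). Verify: 42 × 42 = 1764 ≡ 1 (mod 43)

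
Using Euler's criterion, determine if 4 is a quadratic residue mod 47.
By Euler's criterion: 4^{23} ≡ 1 mod 47. Since this equals 1, 4 is a QR.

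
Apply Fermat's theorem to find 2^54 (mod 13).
By Fermat: 2^{12} ≡ 1 (mod 13). 54 = 4×12 + 6. So 2^{54} ≡ 2^{6} ≡ 12 (mod 13)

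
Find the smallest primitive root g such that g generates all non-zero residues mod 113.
g = 3. Powers: [3, 9, 27, 81, 17, 51, 40, ...] generates all 112 non-zero residues.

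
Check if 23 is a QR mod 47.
By Euler's criterion: 23^{23} ≡ 46 mod 47. Since this equals -1 (≡ 46), 23 is not a QR.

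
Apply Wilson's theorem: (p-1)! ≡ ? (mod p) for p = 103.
By Wilson's theorem, (102)! ≡ -1 ≡ 102 mod 103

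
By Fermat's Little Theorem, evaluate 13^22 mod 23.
By Fermat's Little Theorem, 13^{22} ≡ 1 mod 23 since 23 is prime and gcd(13, 23) = 1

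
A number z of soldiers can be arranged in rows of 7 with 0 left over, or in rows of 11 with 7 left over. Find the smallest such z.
M = 7 × 11 = 77. M₁ = 11, y₁ ≡ 2 (mod 7). M₂ = 7, y₂ ≡ 8 (mod 11). z = 0×11×2 + 7×7×8 ≡ 7 (mod 77)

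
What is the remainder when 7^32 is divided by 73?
By repeated squaring (mod 73): 7^{1}≡7, 7^{2}≡49, 7^{4}≡65, 7^{8}≡64, 7^{16}≡8, 7^{32}≡64. So 7^{32} ≡ 64 (mod 73)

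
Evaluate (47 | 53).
(47/53) = 47^{26} mod 53 = 1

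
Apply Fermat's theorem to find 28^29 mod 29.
By Fermat: 28^{28} ≡ 1 mod 29. So 28^{29} = 28^{28} · 28^{1} ≡ 28^{1} ≡ 28 mod 29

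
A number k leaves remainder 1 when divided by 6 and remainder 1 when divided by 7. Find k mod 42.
M = 6 × 7 = 42. M₁ = 7, y₁ ≡ 1 mod 6. M₂ = 6, y₂ ≡ 6 mod 7. k = 1×7×1 + 1×6×6 ≡ 1 mod 42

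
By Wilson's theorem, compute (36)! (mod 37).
By Wilson's theorem, (36)! ≡ -1 ≡ 36 (mod 37)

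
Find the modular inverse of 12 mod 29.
Since 29 is prime, by Fermat 12^(-1) ≡ 12^{27} ≡ 17 mod 29. Verify: 12 × 17 = 204 ≡ 1 mod 29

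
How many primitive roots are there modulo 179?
There are φ(179-1) = φ(178) = 88 primitive roots modulo 179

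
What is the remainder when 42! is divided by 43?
By Wilson's theorem, (42)! ≡ -1 ≡ 42 (mod 43)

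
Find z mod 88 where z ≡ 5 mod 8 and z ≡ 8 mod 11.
M = 8 × 11 = 88. M₁ = 11, y₁ ≡ 3 mod 8. M₂ = 8, y₂ ≡ 7 mod 11. z = 5×11×3 + 8×8×7 ≡ 85 mod 88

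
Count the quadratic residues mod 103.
The squaring map on Z_103* is 2-to-1, so there are (102)/2 = 51 QRs.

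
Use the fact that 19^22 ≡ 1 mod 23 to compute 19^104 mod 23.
By Fermat: 19^{22} ≡ 1 mod 23. 104 = 4×22 + 16. So 19^{104} ≡ 19^{16} ≡ 12 mod 23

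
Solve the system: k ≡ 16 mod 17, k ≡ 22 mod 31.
M = 17 × 31 = 527. M₁ = 31, y₁ ≡ 11 mod 17. M₂ = 17, y₂ ≡ 11 mod 31. k = 16×31×11 + 22×17×11 ≡ 84 mod 527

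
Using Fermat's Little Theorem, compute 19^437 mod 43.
By Fermat: 19^{42} ≡ 1 (mod 43). 437 ≡ 17 (mod 42). So 19^{437} ≡ 19^{17} ≡ 18 (mod 43)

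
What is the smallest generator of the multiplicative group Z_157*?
g = 5. For each prime q|156: 5^{78}≡156, 5^{52}≡12, 5^{12}≡130, none ≡ 1, so ord_157(5) = 156 and 5 is a primitive root.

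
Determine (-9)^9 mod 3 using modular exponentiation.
By repeated squaring mod 3: (-9)^{1}≡0, (-9)^{2}≡0, (-9)^{4}≡0, (-9)^{8}≡0. Then (-9)^{9} = (-9)^{8+1} ≡ 0 × 0 ≡ 0 mod 3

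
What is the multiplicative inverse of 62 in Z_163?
Since 163 is prime, by Fermat 62^(-1) ≡ 62^{161} ≡ 71 (mod 163). Verify: 62 × 71 = 4402 ≡ 1 (mod 163)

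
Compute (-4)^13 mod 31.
By repeated squaring mod 31: (-4)^{1}≡27, (-4)^{2}≡16, (-4)^{4}≡8, (-4)^{8}≡2. Then (-4)^{13} = (-4)^{8+4+1} ≡ 2 × 8 × 27 ≡ 29 mod 31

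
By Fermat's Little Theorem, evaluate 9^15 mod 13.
By Fermat: 9^{12} ≡ 1 mod 13. So 9^{15} = 9^{12} · 9^{3} ≡ 9^{3} ≡ 1 mod 13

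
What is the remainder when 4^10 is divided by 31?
By repeated squaring mod 31: 4^{1}≡4, 4^{2}≡16, 4^{4}≡8, 4^{8}≡2. Then 4^{10} = 4^{8+2} ≡ 2 × 16 ≡ 1 mod 31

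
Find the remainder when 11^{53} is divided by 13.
By Fermat: 11^{12} ≡ 1 (mod 13). 53 = 4×12 + 5. So 11^{53} ≡ 11^{5} ≡ 7 (mod 13)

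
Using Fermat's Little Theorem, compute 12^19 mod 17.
By Fermat: 12^{16} ≡ 1 (mod 17). So 12^{19} = 12^{16} · 12^{3} ≡ 12^{3} ≡ 11 (mod 17)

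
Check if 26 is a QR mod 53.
By Euler's criterion: 26^{26} ≡ 52 (mod 53). Since this equals -1 (≡ 52), 26 is not a QR.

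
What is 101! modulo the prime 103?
(102)! = (101)! × (102) ≡ -1 (mod 103). So (101)! ≡ -1 × (102)^(-1) ≡ (-1)×(-1) = 1 (mod 103)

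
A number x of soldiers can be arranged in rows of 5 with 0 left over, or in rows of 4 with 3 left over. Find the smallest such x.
M = 5 × 4 = 20. M₁ = 4, y₁ ≡ 4 mod 5. M₂ = 5, y₂ ≡ 1 mod 4. x = 0×4×4 + 3×5×1 ≡ 15 mod 20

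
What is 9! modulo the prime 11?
(10)! = (9)! × (10) ≡ -1 mod 11. So (9)! ≡ -1 × (10)^(-1) ≡ (-1)×(-1) = 1 mod 11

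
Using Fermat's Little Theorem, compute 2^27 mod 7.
By Fermat: 2^{6} ≡ 1 mod 7. 27 = 4×6 + 3. So 2^{27} ≡ 2^{3} ≡ 1 mod 7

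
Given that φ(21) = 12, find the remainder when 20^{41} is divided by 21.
By Euler: 20^{12} ≡ 1 (mod 21) since gcd(20, 21) = 1. 41 = 3×12 + 5. So 20^{41} ≡ 20^{5} ≡ 20 (mod 21)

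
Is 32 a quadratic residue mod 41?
By Euler's criterion: 32^{20} ≡ 1 (mod 41). Since this equals 1, 32 is a QR.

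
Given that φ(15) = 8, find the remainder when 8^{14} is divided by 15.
By Euler: 8^{8} ≡ 1 (mod 15) since gcd(8, 15) = 1. 14 = 1×8 + 6. So 8^{14} ≡ 8^{6} ≡ 4 (mod 15)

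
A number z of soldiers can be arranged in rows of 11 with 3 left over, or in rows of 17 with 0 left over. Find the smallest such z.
M = 11 × 17 = 187. M₁ = 17, y₁ ≡ 2 mod 11. M₂ = 11, y₂ ≡ 14 mod 17. z = 3×17×2 + 0×11×14 ≡ 102 mod 187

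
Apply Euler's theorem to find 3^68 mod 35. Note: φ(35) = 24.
By Euler: 3^{24} ≡ 1 mod 35 since gcd(3, 35) = 1. 68 = 2×24 + 20. So 3^{68} ≡ 3^{20} ≡ 16 mod 35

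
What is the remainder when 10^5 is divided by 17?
By repeated squaring (mod 17): 10^{1}≡10, 10^{2}≡15, 10^{4}≡4. Then 10^{5} = 10^{4+1} ≡ 4 × 10 ≡ 6 (mod 17)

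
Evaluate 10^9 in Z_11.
By repeated squaring (mod 11): 10^{1}≡10, 10^{2}≡1, 10^{4}≡1, 10^{8}≡1. Then 10^{9} = 10^{8+1} ≡ 1 × 10 ≡ 10 (mod 11)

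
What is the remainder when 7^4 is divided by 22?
7^{4} = 2401 ≡ 3 mod 22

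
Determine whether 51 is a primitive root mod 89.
ord_89(51) divides 88. For each prime q|88: 51^{44}≡88, 51^{8}≡67, none ≡ 1. So 51 has order 88 and is a primitive root mod 89.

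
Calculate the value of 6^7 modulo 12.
By repeated squaring mod 12: 6^{1}≡6, 6^{2}≡0, 6^{4}≡0. Then 6^{7} = 6^{4+2+1} ≡ 0 × 0 × 6 ≡ 0 mod 12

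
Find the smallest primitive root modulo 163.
g = 2. Powers: [2, 4, 8, 16, 32, 64, ...] generates all 162 non-zero residues.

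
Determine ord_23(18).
Powers of 18 mod 23: 18^1≡18, 18^2≡2, 18^3≡13, 18^4≡4, 18^5≡3, 18^6≡8, 18^7≡6, 18^8≡16, 18^9≡12, 18^10≡9, 18^11≡1. So the order of 18 is 11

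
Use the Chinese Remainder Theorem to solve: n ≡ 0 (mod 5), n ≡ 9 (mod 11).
M = 5 × 11 = 55. M₁ = 11, y₁ ≡ 1 (mod 5). M₂ = 5, y₂ ≡ 9 (mod 11). n = 0×11×1 + 9×5×9 ≡ 20 (mod 55)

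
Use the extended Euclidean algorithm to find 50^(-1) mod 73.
Extended GCD: 50(19) + 73(-13) = 1. So 50^(-1) ≡ 19 mod 73. Verify: 50 × 19 = 950 ≡ 1 mod 73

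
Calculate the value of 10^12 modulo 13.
Using Fermat: 10^{12} ≡ 1 mod 13. 12 ≡ 0 mod 12. So 10^{12} ≡ 10^{0} ≡ 1 mod 13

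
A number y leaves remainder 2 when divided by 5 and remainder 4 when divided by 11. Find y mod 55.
M = 5 × 11 = 55. M₁ = 11, y₁ ≡ 1 mod 5. M₂ = 5, y₂ ≡ 9 mod 11. y = 2×11×1 + 4×5×9 ≡ 37 mod 55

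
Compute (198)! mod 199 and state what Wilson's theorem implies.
(198)! mod 199 = 198. Since this equals -1 (mod 199), Wilson confirms 199 is prime.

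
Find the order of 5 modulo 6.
Powers of 5 mod 6: 5^1≡5, 5^2≡1. Order = 2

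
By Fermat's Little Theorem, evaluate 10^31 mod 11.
By Fermat: 10^{10} ≡ 1 mod 11. 31 = 3×10 + 1. So 10^{31} ≡ 10^{1} ≡ 10 mod 11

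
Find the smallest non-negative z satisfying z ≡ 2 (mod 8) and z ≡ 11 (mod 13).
M = 8 × 13 = 104. M₁ = 13, y₁ ≡ 5 (mod 8). M₂ = 8, y₂ ≡ 5 (mod 13). z = 2×13×5 + 11×8×5 ≡ 50 (mod 104)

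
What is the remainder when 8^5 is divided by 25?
By repeated squaring mod 25: 8^{1}≡8, 8^{2}≡14, 8^{4}≡21. Then 8^{5} = 8^{4+1} ≡ 21 × 8 ≡ 18 mod 25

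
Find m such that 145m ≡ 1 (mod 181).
Since 181 is prime, by Fermat 145^(-1) ≡ 145^{179} ≡ 5 (mod 181). Verify: 145 × 5 = 725 ≡ 1 (mod 181)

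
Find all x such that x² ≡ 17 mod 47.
The square roots of 17 mod 47 are 8 and 39. Verify: 8² = 64 ≡ 17 mod 47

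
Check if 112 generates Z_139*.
112^{23} ≡ 1 (mod 139) and 23 < 138, so ord_139(112) = 23 ≠ 138 and 112 is not a primitive root.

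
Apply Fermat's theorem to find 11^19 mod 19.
By Fermat: 11^{18} ≡ 1 mod 19. So 11^{19} = 11^{18} · 11^{1} ≡ 11^{1} ≡ 11 mod 19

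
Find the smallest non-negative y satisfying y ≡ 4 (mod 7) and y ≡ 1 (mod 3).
M = 7 × 3 = 21. M₁ = 3, y₁ ≡ 5 (mod 7). M₂ = 7, y₂ ≡ 1 (mod 3). y = 4×3×5 + 1×7×1 ≡ 4 (mod 21)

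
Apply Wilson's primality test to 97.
(96)! mod 97 = 96. Since 96 ≡ -1 mod 97, 97 is prime.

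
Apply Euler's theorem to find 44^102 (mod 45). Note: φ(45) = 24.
By Euler: 44^{24} ≡ 1 (mod 45) since gcd(44, 45) = 1. 102 = 4×24 + 6. So 44^{102} ≡ 44^{6} ≡ 1 (mod 45)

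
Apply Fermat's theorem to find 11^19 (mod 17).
By Fermat: 11^{16} ≡ 1 (mod 17). So 11^{19} = 11^{16} · 11^{3} ≡ 11^{3} ≡ 5 (mod 17)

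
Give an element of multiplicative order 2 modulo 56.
27 has order 2 mod 56 since 27^{2} ≡ 1 (mod 56) and no smaller power works.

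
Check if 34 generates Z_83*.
ord_83(34) divides 82. For each prime q|82: 34^{41}≡82, 34^{2}≡77, none ≡ 1. So 34 has order 82 and is a primitive root mod 83.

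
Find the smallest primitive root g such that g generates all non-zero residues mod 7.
g = 3. For each prime q|6: 3^{3}≡6, 3^{2}≡2, none ≡ 1, so ord_7(3) = 6 and 3 is a primitive root.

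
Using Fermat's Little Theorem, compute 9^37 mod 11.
By Fermat: 9^{10} ≡ 1 mod 11. 37 = 3×10 + 7. So 9^{37} ≡ 9^{7} ≡ 4 mod 11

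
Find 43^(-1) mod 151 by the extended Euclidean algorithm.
Extended GCD: 43(-7) + 151(2) = 1. So 43^(-1) ≡ -7 ≡ 144 mod 151. Verify: 43 × 144 = 6192 ≡ 1 mod 151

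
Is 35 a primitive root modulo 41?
ord_41(35) divides 40. For each prime q|40: 35^{20}≡40, 35^{8}≡10, none ≡ 1. So 35 has order 40 and is a primitive root mod 41.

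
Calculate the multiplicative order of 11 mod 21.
Powers of 11 mod 21: 11^1≡11, 11^2≡16, 11^3≡8, 11^4≡4, 11^5≡2, 11^6≡1. So the order of 11 is 6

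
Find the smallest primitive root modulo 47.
g = 5. Powers: [5, 25, 31, 14, 23, 21, 11, 8, 40, 12, ...] generates all 46 non-zero residues.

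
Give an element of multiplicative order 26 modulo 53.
4 has order 26 mod 53 since 4^{26} ≡ 1 (mod 53) and no smaller power works.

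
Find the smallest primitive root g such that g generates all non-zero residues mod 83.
g = 2. Powers: [2, 4, 8, 16, 32, 64, 45, 7, ...] generates all 82 non-zero residues.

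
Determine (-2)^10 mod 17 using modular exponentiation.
By repeated squaring (mod 17): (-2)^{1}≡15, (-2)^{2}≡4, (-2)^{4}≡16, (-2)^{8}≡1. Then (-2)^{10} = (-2)^{8+2} ≡ 1 × 4 ≡ 4 (mod 17)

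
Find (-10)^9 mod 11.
By repeated squaring mod 11: (-10)^{1}≡1, (-10)^{2}≡1, (-10)^{4}≡1, (-10)^{8}≡1. Then (-10)^{9} = (-10)^{8+1} ≡ 1 × 1 ≡ 1 mod 11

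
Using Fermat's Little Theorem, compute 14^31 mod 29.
By Fermat: 14^{28} ≡ 1 (mod 29). So 14^{31} = 14^{28} · 14^{3} ≡ 14^{3} ≡ 18 (mod 29)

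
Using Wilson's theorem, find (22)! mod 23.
By Wilson's theorem, (22)! ≡ -1 ≡ 22 (mod 23)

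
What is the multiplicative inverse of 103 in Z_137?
Since 137 is prime, by Fermat 103^(-1) ≡ 103^{135} ≡ 4 (mod 137). Verify: 103 × 4 = 412 ≡ 1 (mod 137)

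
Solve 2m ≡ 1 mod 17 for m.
Since 17 is prime, by Fermat 2^(-1) ≡ 2^{15} ≡ 9 mod 17. Verify: 2 × 9 = 18 ≡ 1 mod 17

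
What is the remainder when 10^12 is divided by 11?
Using Fermat: 10^{10} ≡ 1 (mod 11). 12 ≡ 2 (mod 10). So 10^{12} ≡ 10^{2} ≡ 1 (mod 11)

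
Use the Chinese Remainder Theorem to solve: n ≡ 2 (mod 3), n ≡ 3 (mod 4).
M = 3 × 4 = 12. M₁ = 4, y₁ ≡ 1 (mod 3). M₂ = 3, y₂ ≡ 3 (mod 4). n = 2×4×1 + 3×3×3 ≡ 11 (mod 12)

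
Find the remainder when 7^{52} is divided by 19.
By Fermat: 7^{18} ≡ 1 mod 19. 52 = 2×18 + 16. So 7^{52} ≡ 7^{16} ≡ 7 mod 19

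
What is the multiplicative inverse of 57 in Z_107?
Since 107 is prime, by Fermat 57^(-1) ≡ 57^{105} ≡ 92 (mod 107). Verify: 57 × 92 = 5244 ≡ 1 (mod 107)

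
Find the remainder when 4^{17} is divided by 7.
By Fermat: 4^{6} ≡ 1 (mod 7). 17 = 2×6 + 5. So 4^{17} ≡ 4^{5} ≡ 2 (mod 7)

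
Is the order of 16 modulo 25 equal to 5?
Powers of 16 mod 25: 16^1≡16, 16^2≡6, 16^3≡21, 16^4≡11, 16^5≡1. First k with 16^k≡1 is k=5. Yes, ord_25(16) = 5.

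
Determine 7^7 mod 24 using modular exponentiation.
By repeated squaring mod 24: 7^{1}≡7, 7^{2}≡1, 7^{4}≡1. Then 7^{7} = 7^{4+2+1} ≡ 1 × 1 × 7 ≡ 7 mod 24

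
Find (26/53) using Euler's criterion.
(26/53) = 26^{26} mod 53 = -1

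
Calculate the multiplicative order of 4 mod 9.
Powers of 4 mod 9: 4^1≡4, 4^2≡7, 4^3≡1. Order = 3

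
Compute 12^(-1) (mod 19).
Since 19 is prime, by Fermat 12^(-1) ≡ 12^{17} ≡ 8 (mod 19). Verify: 12 × 8 = 96 ≡ 1 (mod 19)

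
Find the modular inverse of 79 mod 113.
Since 113 is prime, by Fermat 79^(-1) ≡ 79^{111} ≡ 103 mod 113. Verify: 79 × 103 = 8137 ≡ 1 mod 113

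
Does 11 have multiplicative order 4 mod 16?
Powers of 11 mod 16: 11^1≡11, 11^2≡9, 11^3≡3, 11^4≡1. First k with 11^k≡1 is k=4. Yes, ord_16(11) = 4.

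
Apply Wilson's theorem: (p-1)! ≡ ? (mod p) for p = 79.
By Wilson's theorem, (78)! ≡ -1 ≡ 78 (mod 79)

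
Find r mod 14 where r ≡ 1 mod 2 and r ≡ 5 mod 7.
M = 2 × 7 = 14. M₁ = 7, y₁ ≡ 1 mod 2. M₂ = 2, y₂ ≡ 4 mod 7. r = 1×7×1 + 5×2×4 ≡ 5 mod 14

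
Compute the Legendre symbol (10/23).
(10/23) = 10^{11} mod 23 = -1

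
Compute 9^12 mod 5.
Using Fermat: 9^{4} ≡ 1 mod 5. 12 ≡ 0 mod 4. So 9^{12} ≡ 9^{0} ≡ 1 mod 5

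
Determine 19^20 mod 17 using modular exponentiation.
Using Fermat: 19^{16} ≡ 1 (mod 17). 20 ≡ 4 (mod 16). So 19^{20} ≡ 19^{4} ≡ 16 (mod 17)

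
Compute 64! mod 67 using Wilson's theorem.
(66)! = (64)! × (65) × (66) ≡ -1 mod 67. So (64)! ≡ -1 × [(66)(65)]^(-1) ≡ 33 mod 67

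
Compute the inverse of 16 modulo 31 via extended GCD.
Extended GCD: 16(2) + 31(-1) = 1. So 16^(-1) ≡ 2 mod 31. Verify: 16 × 2 = 32 ≡ 1 mod 31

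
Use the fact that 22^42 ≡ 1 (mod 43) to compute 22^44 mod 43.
By Fermat: 22^{42} ≡ 1 (mod 43). So 22^{44} = 22^{42} · 22^{2} ≡ 22^{2} ≡ 11 (mod 43)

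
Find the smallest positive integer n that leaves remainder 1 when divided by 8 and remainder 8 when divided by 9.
M = 8 × 9 = 72. M₁ = 9, y₁ ≡ 1 mod 8. M₂ = 8, y₂ ≡ 8 mod 9. n = 1×9×1 + 8×8×8 ≡ 17 mod 72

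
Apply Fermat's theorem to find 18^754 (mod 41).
By Fermat: 18^{40} ≡ 1 (mod 41). 754 ≡ 34 (mod 40). So 18^{754} ≡ 18^{34} ≡ 16 (mod 41)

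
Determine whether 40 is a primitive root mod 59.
ord_59(40) divides 58. For each prime q|58: 40^{29}≡58, 40^{2}≡7, none ≡ 1. So 40 has order 58 and is a primitive root mod 59.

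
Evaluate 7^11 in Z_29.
By repeated squaring (mod 29): 7^{1}≡7, 7^{2}≡20, 7^{4}≡23, 7^{8}≡7. Then 7^{11} = 7^{8+2+1} ≡ 7 × 20 × 7 ≡ 23 (mod 29)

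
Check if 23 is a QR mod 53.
By Euler's criterion: 23^{26} ≡ 52 (mod 53). Since this equals -1 (≡ 52), 23 is not a QR.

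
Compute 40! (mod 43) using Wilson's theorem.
(42)! = (40)! × (41) × (42) ≡ -1 (mod 43). So (40)! ≡ -1 × [(42)(41)]^(-1) ≡ 21 (mod 43)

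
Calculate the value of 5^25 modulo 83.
By repeated squaring mod 83: 5^{1}≡5, 5^{2}≡25, 5^{4}≡44, 5^{8}≡27, 5^{16}≡65. Then 5^{25} = 5^{16+8+1} ≡ 65 × 27 × 5 ≡ 60 mod 83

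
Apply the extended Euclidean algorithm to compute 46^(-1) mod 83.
Extended GCD: 46(-9) + 83(5) = 1. So 46^(-1) ≡ -9 ≡ 74 mod 83. Verify: 46 × 74 = 3404 ≡ 1 mod 83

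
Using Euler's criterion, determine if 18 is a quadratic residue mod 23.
By Euler's criterion: 18^{11} ≡ 1 mod 23. Since this equals 1, 18 is a QR.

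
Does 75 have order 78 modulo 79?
ord_79(75) divides 78. For each prime q|78: 75^{39}≡78, 75^{26}≡55, 75^{6}≡67, none ≡ 1. So 75 has order 78 and is a primitive root mod 79.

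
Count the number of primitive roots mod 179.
A prime p has φ(p-1) primitive roots; here φ(178) = 88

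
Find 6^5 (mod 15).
By repeated squaring (mod 15): 6^{1}≡6, 6^{2}≡6, 6^{4}≡6. Then 6^{5} = 6^{4+1} ≡ 6 × 6 ≡ 6 (mod 15)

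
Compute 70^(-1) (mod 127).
Since 127 is prime, by Fermat 70^(-1) ≡ 70^{125} ≡ 49 (mod 127). Verify: 70 × 49 = 3430 ≡ 1 (mod 127)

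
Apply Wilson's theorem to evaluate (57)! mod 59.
(58)! = (57)! × (58) ≡ -1 mod 59. So (57)! ≡ -1 × (58)^(-1) ≡ (-1)×(-1) = 1 mod 59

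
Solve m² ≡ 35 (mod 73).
The square roots of 35 mod 73 are 53 and 20. Verify: 53² = 2809 ≡ 35 (mod 73)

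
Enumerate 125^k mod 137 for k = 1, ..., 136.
125^1, 125^2, ..., 125^{136} mod 137: [125, 7, 53, 49, 97, 69, 131, 72, 95, 93, 117, 103, 134, 36, 116, 115, 127, 120, 67, 18, 58, 126, 132, 60, 102, 9, 29, 63, 66, 30, 51, 73, 83, 100, 33, 15, 94, 105, 110, 50, 85, 76, 47, 121, 55, 25, 111, 38, 92, 129, 96, 81, 124, 19, 46, 133, 48, 109, 62, 78, 23, 135, 24, 123, 31, 39, 80, 136, 12, 130, 84, 88, 40, 68, 6, 65, 42, 44, 20, 34, 3, 101, 21, 22, 10, 17, 70, 119, 79, 11, 5, 77, 35, 128, 108, 74, 71, 107, 86, 64, 54, 37, 104, 122, 43, 32, 27, 87, 52, 61, 90, 16, 82, 112, 26, 99, 45, 8, 41, 56, 13, 118, 91, 4, 89, 28, 75, 59, 114, 2, 113, 14, 106, 98, 57, 1]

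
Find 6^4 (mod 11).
6^{4} = 1296 ≡ 9 (mod 11)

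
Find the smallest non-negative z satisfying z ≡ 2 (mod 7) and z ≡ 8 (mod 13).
M = 7 × 13 = 91. M₁ = 13, y₁ ≡ 6 (mod 7). M₂ = 7, y₂ ≡ 2 (mod 13). z = 2×13×6 + 8×7×2 ≡ 86 (mod 91)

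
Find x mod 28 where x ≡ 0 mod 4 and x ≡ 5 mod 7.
M = 4 × 7 = 28. M₁ = 7, y₁ ≡ 3 mod 4. M₂ = 4, y₂ ≡ 2 mod 7. x = 0×7×3 + 5×4×2 ≡ 12 mod 28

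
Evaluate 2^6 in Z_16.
By repeated squaring (mod 16): 2^{1}≡2, 2^{2}≡4, 2^{4}≡0. Then 2^{6} = 2^{4+2} ≡ 0 × 4 ≡ 0 (mod 16)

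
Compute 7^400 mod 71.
Using Fermat: 7^{70} ≡ 1 (mod 71). 400 ≡ 50 (mod 70). So 7^{400} ≡ 7^{50} ≡ 48 (mod 71)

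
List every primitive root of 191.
There are φ(190) = 72 primitive roots mod 191: {19, 21, 22, 28, 29, 33, 35, 42, 44, 47, 53, 56, 57, 58, 61, 62, 63, 71, 73, 74, 76, 83, 87, 88, 89, 91, 93, 94, 95, 99, 101, 105, 106, 110, 111, 112, 113, 114, 116, 119, 123, 124, 126, 127, 131, 132, 137, 140, 141, 143, 145, 146, 148, 151, 157, 164, 165, 167, 168, 171, 173, 174, 175, 176, 178, 179, 181, 182, 183, 187, 188, 189}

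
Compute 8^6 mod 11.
By repeated squaring mod 11: 8^{1}≡8, 8^{2}≡9, 8^{4}≡4. Then 8^{6} = 8^{4+2} ≡ 4 × 9 ≡ 3 mod 11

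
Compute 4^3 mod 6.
4^{3} = 64 ≡ 4 (mod 6)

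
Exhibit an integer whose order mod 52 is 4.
5 has order 4 mod 52 since 5^{4} ≡ 1 mod 52 and no smaller power works.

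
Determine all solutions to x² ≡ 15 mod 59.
The square roots of 15 mod 59 are 29 and 30. Verify: 29² = 841 ≡ 15 mod 59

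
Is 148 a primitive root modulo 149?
148^{2} ≡ 1 (mod 149) and 2 < 148, so ord_149(148) = 2 ≠ 148 and 148 is not a primitive root.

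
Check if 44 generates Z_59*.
ord_59(44) divides 58. For each prime q|58: 44^{29}≡58, 44^{2}≡48, none ≡ 1. So 44 has order 58 and is a primitive root mod 59.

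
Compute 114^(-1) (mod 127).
Since 127 is prime, by Fermat 114^(-1) ≡ 114^{125} ≡ 39 (mod 127). Verify: 114 × 39 = 4446 ≡ 1 (mod 127)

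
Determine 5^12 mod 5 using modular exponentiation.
By repeated squaring (mod 5): 5^{1}≡0, 5^{2}≡0, 5^{4}≡0, 5^{8}≡0. Then 5^{12} = 5^{8+4} ≡ 0 × 0 ≡ 0 (mod 5)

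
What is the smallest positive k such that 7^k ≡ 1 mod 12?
Powers of 7 mod 12: 7^1≡7, 7^2≡1. Order = 2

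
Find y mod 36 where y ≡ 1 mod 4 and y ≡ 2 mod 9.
M = 4 × 9 = 36. M₁ = 9, y₁ ≡ 1 mod 4. M₂ = 4, y₂ ≡ 7 mod 9. y = 1×9×1 + 2×4×7 ≡ 29 mod 36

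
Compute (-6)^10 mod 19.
By repeated squaring (mod 19): (-6)^{1}≡13, (-6)^{2}≡17, (-6)^{4}≡4, (-6)^{8}≡16. Then (-6)^{10} = (-6)^{8+2} ≡ 16 × 17 ≡ 6 (mod 19)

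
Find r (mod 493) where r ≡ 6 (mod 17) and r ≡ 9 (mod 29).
M = 17 × 29 = 493. M₁ = 29, y₁ ≡ 10 (mod 17). M₂ = 17, y₂ ≡ 12 (mod 29). r = 6×29×10 + 9×17×12 ≡ 125 (mod 493)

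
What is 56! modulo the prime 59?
(58)! = (56)! × (57) × (58) ≡ -1 (mod 59). So (56)! ≡ -1 × [(58)(57)]^(-1) ≡ 29 (mod 59)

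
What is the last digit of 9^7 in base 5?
Using Fermat: 9^{4} ≡ 1 (mod 5). 7 ≡ 3 (mod 4). So 9^{7} ≡ 9^{3} ≡ 4 (mod 5)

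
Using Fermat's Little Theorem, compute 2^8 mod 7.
By Fermat: 2^{6} ≡ 1 (mod 7). So 2^{8} = 2^{6} · 2^{2} ≡ 2^{2} ≡ 4 (mod 7)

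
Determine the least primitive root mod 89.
g = 3. Powers: [3, 9, 27, 81, 65, 17, 51, 64, 14, ...] generates all 88 non-zero residues.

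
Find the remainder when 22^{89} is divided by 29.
By Fermat: 22^{28} ≡ 1 mod 29. 89 = 3×28 + 5. So 22^{89} ≡ 22^{5} ≡ 13 mod 29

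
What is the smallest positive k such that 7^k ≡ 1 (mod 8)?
Powers of 7 mod 8: 7^1≡7, 7^2≡1. ord_8(7) = 2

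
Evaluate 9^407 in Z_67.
Using Fermat: 9^{66} ≡ 1 mod 67. 407 ≡ 11 mod 66. So 9^{407} ≡ 9^{11} ≡ 1 mod 67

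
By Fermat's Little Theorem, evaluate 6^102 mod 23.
By Fermat: 6^{22} ≡ 1 (mod 23). 102 = 4×22 + 14. So 6^{102} ≡ 6^{14} ≡ 9 (mod 23)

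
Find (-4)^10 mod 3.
Using Fermat: (-4)^{2} ≡ 1 mod 3. 10 ≡ 0 mod 2. So (-4)^{10} ≡ (-4)^{0} ≡ 1 mod 3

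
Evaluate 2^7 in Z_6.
By repeated squaring (mod 6): 2^{1}≡2, 2^{2}≡4, 2^{4}≡4. Then 2^{7} = 2^{4+2+1} ≡ 4 × 4 × 2 ≡ 2 (mod 6)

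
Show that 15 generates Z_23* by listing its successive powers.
15^1, 15^2, ..., 15^{22} mod 23: [15, 18, 17, 2, 7, 13, 11, 4, 14, 3, 22, 8, 5, 6, 21, 16, 10, 12, 19, 9, 20, 1]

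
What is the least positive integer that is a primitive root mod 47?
g = 5. Powers: [5, 25, 31, 14, 23, 21, 11, 8, ...] generates all 46 non-zero residues.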